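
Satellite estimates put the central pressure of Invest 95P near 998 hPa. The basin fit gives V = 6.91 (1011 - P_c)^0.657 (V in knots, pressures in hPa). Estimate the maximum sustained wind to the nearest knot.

37 kt

ΔP = 1011 − 998 = 13 hPa.
13^0.657 ≈ 5.393.
V ≈ 6.91 × 5.393 ≈ 37.3 kt.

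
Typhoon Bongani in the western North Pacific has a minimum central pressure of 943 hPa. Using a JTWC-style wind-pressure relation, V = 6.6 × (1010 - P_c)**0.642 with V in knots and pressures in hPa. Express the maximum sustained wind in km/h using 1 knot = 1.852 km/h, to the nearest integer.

182 km/h

ΔP = 1010 − 943 = 67 hPa.
V ≈ 6.6 × 67^0.642 = 6.6 × 14.871 ≈ 98.149 kt.
98.149 × 1.852 ≈ 181.77 km/h → 182 km/h.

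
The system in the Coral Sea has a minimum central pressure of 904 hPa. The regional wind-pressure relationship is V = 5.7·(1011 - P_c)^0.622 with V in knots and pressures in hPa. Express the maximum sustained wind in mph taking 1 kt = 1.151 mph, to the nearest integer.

120 mph

ΔP = 1011 − 904 = 107 hPa.
V ≈ 5.7 × 107^0.622 = 5.7 × 18.293 ≈ 104.268 kt.
104.268 × 1.151 ≈ 120.01 mph → 120 mph.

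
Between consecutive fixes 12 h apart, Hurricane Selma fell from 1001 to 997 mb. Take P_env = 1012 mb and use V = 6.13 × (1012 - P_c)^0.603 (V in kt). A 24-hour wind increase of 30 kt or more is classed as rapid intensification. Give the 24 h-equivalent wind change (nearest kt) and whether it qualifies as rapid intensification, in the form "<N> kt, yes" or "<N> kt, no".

11 kt, no

V₁: ΔP = 11, V ≈ 6.13 × 11^0.603 ≈ 26.03 kt.
V₂: ΔP = 15, V ≈ 6.13 × 15^0.603 ≈ 31.38 kt.
ΔV over 12 h = 5.35 kt → 24 h equivalent = 5.35 × 24/12 ≈ 10.70 kt.
11 kt < 30 kt ⇒ not rapid intensification.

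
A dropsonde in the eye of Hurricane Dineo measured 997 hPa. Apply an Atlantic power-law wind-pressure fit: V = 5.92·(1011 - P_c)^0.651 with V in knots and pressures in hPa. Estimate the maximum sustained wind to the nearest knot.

33 kt

ΔP = 1011 − 997 = 14 hPa.
14^0.651 ≈ 5.574.
V ≈ 5.92 × 5.574 ≈ 33.0 kt.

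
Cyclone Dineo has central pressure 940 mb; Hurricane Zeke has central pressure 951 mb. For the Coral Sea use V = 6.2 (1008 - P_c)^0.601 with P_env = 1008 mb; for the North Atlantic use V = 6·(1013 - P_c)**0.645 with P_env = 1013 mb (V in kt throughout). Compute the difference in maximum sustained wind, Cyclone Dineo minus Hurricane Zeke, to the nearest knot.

Cyclone Dineo: ΔP = 68; V ≈ 6.2 × 68^0.601 ≈ 78.29 kt.
Hurricane Zeke: ΔP = 62; V ≈ 6 × 62^0.645 ≈ 85.95 kt.
Difference ≈ 78.29 − 85.95 = -7.66 → -8 kt.

-8 kt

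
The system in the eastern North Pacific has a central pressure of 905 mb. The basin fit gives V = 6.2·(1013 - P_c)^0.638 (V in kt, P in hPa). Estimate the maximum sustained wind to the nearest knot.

123 kt

ΔP = 1013 − 905 = 108 mb.
108^0.638 ≈ 19.830.
V ≈ 6.2 × 19.830 ≈ 122.9 kt.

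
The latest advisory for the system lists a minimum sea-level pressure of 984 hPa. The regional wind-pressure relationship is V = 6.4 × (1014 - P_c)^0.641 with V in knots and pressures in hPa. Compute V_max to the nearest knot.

ΔP = 1014 − 984 = 30 hPa.
30^0.641 ≈ 8.848.
V ≈ 6.4 × 8.848 ≈ 56.6 kt.

57 kt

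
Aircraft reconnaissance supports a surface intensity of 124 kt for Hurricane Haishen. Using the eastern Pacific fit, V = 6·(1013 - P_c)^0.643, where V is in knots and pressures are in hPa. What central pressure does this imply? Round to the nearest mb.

902 mb

ΔP = (V / 6)^(1/0.643) = (124/6)^1.555.
124/6 = 20.667; 20.667^1.555 ≈ 111.05 mb.
P_c = 1013 − 111.05 = 901.95 ≈ 902 mb.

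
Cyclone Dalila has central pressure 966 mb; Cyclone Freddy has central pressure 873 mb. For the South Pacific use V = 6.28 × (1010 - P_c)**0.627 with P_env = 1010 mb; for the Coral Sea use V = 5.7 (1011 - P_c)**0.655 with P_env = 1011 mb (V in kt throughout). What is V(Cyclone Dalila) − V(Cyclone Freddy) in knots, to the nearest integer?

Cyclone Dalila: ΔP = 44; V ≈ 6.28 × 44^0.627 ≈ 67.36 kt.
Cyclone Freddy: ΔP = 138; V ≈ 5.7 × 138^0.655 ≈ 143.71 kt.
Difference ≈ 67.36 − 143.71 = -76.35 → -76 kt.

-76 kt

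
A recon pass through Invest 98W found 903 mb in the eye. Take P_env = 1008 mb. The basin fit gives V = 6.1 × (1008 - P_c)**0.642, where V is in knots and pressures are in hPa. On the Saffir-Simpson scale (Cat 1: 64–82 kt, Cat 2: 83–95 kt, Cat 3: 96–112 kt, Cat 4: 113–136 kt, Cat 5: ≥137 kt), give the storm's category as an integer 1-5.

ΔP = 1008 − 903 = 105 mb.
V ≈ 6.1 × 105^0.642 = 6.1 × 19.84 ≈ 121 kt.
121 kt falls in the Category 4 band.

4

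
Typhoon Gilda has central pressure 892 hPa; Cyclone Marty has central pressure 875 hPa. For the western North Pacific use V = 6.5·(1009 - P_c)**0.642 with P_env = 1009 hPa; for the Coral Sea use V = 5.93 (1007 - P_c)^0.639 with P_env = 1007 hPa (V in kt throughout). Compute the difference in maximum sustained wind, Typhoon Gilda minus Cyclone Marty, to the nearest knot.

4 kt

Typhoon Gilda: ΔP = 117; V ≈ 6.5 × 117^0.642 ≈ 138.26 kt.
Cyclone Marty: ΔP = 132; V ≈ 5.93 × 132^0.639 ≈ 134.31 kt.
Difference ≈ 138.26 − 134.31 = 3.95 → 4 kt.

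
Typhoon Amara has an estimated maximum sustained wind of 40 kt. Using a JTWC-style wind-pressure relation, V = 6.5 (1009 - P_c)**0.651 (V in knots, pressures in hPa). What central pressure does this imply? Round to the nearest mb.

993 mb

ΔP = (V / 6.5)^(1/0.651) = (40/6.5)^1.536.
40/6.5 = 6.154; 6.154^1.536 ≈ 16.30 mb.
P_c = 1009 − 16.30 = 992.70 ≈ 993 mb.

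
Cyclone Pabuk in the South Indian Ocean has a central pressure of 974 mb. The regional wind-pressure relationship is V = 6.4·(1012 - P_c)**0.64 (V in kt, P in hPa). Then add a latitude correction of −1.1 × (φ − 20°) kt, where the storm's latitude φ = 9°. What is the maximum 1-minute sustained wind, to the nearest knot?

78 kt

ΔP = 1012 − 974 = 38 mb.
38^0.64 ≈ 10.258.
V ≈ 6.4 × 10.258 ≈ 65.7 kt.
Latitude correction: −1.1 × (9 − 20) = 12.1 kt.
Corrected V ≈ 77.8 kt → 78 kt.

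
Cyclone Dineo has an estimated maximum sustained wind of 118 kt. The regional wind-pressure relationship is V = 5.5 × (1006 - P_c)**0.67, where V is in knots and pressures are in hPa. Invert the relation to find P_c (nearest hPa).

909 hPa

ΔP = (V / 5.5)^(1/0.67) = (118/5.5)^1.493.
118/5.5 = 21.455; 21.455^1.493 ≈ 97.13 hPa.
P_c = 1006 − 97.13 = 908.87 ≈ 909 hPa.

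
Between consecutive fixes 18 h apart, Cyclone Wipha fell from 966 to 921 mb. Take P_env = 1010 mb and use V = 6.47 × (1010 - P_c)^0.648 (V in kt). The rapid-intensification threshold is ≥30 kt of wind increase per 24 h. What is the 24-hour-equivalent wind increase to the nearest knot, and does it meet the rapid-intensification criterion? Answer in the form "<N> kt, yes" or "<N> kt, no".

V₁: ΔP = 44, V ≈ 6.47 × 44^0.648 ≈ 75.14 kt.
V₂: ΔP = 89, V ≈ 6.47 × 89^0.648 ≈ 118.61 kt.
ΔV over 18 h = 43.47 kt → 24 h equivalent = 43.47 × 24/18 ≈ 57.96 kt.
58 kt ≥ 30 kt ⇒ rapid intensification.

58 kt, yes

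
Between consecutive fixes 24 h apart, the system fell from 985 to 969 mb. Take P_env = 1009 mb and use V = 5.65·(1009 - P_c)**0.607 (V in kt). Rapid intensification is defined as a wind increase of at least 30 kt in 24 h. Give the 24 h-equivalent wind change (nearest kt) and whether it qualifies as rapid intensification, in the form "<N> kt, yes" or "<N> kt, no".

14 kt, no

V₁: ΔP = 24, V ≈ 5.65 × 24^0.607 ≈ 38.89 kt.
V₂: ΔP = 40, V ≈ 5.65 × 40^0.607 ≈ 53.03 kt.
ΔV over 24 h = 14.14 kt → 24 h equivalent = 14.14 × 24/24 ≈ 14.14 kt.
14 kt < 30 kt ⇒ not rapid intensification.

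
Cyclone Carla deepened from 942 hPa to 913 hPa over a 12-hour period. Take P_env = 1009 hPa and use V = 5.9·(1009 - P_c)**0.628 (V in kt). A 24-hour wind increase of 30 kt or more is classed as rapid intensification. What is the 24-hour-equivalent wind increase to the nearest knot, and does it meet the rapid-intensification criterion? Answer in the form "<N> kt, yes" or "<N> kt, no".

V₁: ΔP = 67, V ≈ 5.9 × 67^0.628 ≈ 82.72 kt.
V₂: ΔP = 96, V ≈ 5.9 × 96^0.628 ≈ 103.69 kt.
ΔV over 12 h = 20.97 kt → 24 h equivalent = 20.97 × 24/12 ≈ 41.94 kt.
42 kt ≥ 30 kt ⇒ rapid intensification.

42 kt, yes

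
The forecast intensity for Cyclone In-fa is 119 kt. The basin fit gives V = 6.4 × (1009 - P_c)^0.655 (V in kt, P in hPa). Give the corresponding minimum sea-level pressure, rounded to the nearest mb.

922 mb

ΔP = (V / 6.4)^(1/0.655) = (119/6.4)^1.527.
119/6.4 = 18.594; 18.594^1.527 ≈ 86.69 mb.
P_c = 1009 − 86.69 = 922.31 ≈ 922 mb.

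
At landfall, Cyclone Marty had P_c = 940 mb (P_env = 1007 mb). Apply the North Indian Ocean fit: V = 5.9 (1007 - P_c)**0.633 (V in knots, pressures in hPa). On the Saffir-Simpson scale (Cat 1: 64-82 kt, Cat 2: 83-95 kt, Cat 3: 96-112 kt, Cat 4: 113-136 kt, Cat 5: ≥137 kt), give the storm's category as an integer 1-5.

ΔP = 1007 − 940 = 67 mb.
V ≈ 5.9 × 67^0.633 = 5.9 × 14.32 ≈ 84 kt.
84 kt falls in the Category 2 band.

2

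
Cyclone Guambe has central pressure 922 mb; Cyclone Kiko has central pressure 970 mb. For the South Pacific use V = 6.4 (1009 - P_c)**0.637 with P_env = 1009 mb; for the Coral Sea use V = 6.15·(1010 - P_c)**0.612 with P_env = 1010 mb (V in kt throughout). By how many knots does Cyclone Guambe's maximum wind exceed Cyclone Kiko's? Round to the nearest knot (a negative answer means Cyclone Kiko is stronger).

Cyclone Guambe: ΔP = 87; V ≈ 6.4 × 87^0.637 ≈ 110.07 kt.
Cyclone Kiko: ΔP = 40; V ≈ 6.15 × 40^0.612 ≈ 58.79 kt.
Difference ≈ 110.07 − 58.79 = 51.28 → 51 kt.

51 kt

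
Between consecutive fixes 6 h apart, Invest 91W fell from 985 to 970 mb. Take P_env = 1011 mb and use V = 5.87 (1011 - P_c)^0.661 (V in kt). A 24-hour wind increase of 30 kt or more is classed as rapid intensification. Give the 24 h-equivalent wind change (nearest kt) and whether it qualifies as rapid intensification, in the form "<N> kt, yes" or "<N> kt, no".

71 kt, yes

V₁: ΔP = 26, V ≈ 5.87 × 26^0.661 ≈ 50.57 kt.
V₂: ΔP = 41, V ≈ 5.87 × 41^0.661 ≈ 68.34 kt.
ΔV over 6 h = 17.77 kt → 24 h equivalent = 17.77 × 24/6 ≈ 71.08 kt.
71 kt ≥ 30 kt ⇒ rapid intensification.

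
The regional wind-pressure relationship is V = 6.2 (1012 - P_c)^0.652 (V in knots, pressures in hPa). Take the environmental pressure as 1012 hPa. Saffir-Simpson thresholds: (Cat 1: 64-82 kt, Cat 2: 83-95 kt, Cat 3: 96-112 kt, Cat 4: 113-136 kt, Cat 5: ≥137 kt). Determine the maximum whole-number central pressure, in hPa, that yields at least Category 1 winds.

976 hPa

Category 1 begins at V = 64 kt.
Required ΔP = (64/6.2)^(1/0.652) = 10.323^1.534 ≈ 35.88 hPa.
P_c ≤ 1012 − 35.88 = 976.12, so the highest integer P_c is 976 hPa.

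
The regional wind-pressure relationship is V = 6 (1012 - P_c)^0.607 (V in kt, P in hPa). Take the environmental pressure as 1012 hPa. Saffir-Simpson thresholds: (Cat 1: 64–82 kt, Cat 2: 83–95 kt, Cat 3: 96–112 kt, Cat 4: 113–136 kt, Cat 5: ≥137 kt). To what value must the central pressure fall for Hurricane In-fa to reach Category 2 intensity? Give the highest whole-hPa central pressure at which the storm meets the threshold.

Category 2 begins at V = 83 kt.
Required ΔP = (83/6)^(1/0.607) = 13.833^1.647 ≈ 75.79 hPa.
P_c ≤ 1012 − 75.79 = 936.21, so the highest integer P_c is 936 hPa.

936 hPa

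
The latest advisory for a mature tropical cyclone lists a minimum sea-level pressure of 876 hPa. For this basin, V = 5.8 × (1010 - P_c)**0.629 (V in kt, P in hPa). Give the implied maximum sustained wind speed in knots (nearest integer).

126 kt

ΔP = 1010 − 876 = 134 hPa.
134^0.629 ≈ 21.775.
V ≈ 5.8 × 21.775 ≈ 126.3 kt.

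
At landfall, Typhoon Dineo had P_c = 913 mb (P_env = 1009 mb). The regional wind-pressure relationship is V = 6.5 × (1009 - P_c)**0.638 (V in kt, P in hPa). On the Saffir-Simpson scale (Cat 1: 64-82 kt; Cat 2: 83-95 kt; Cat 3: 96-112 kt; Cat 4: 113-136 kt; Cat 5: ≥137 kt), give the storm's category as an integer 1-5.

ΔP = 1009 − 913 = 96 mb.
V ≈ 6.5 × 96^0.638 = 6.5 × 18.39 ≈ 120 kt.
120 kt falls in the Category 4 band.

4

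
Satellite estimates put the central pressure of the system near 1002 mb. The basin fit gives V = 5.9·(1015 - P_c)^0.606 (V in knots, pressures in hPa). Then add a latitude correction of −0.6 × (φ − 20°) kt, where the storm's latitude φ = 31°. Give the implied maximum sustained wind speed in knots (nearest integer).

21 kt

ΔP = 1015 − 1002 = 13 mb.
13^0.606 ≈ 4.732.
V ≈ 5.9 × 4.732 ≈ 27.9 kt.
Latitude correction: −0.6 × (31 − 20) = -6.6 kt.
Corrected V ≈ 21.3 kt → 21 kt.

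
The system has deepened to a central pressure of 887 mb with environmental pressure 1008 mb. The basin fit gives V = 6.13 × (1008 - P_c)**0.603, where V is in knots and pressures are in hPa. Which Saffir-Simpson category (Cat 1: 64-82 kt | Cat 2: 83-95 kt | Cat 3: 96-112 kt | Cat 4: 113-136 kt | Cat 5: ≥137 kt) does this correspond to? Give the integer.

ΔP = 1008 − 887 = 121 mb.
V ≈ 6.13 × 121^0.603 = 6.13 × 18.03 ≈ 111 kt.
111 kt falls in the Category 3 band.

3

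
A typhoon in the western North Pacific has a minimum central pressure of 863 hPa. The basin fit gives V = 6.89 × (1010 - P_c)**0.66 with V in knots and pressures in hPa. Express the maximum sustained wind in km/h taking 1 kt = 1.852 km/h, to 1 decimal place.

343.8 km/h

ΔP = 1010 − 863 = 147 hPa.
V ≈ 6.89 × 147^0.66 = 6.89 × 26.942 ≈ 185.630 kt.
185.630 × 1.852 ≈ 343.79 km/h → 343.8 km/h.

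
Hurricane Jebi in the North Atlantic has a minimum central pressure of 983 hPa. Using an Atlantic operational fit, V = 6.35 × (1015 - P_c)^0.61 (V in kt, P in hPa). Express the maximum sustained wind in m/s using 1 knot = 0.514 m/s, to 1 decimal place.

ΔP = 1015 − 983 = 32 hPa.
V ≈ 6.35 × 32^0.61 = 6.35 × 8.282 ≈ 52.591 kt.
52.591 × 0.514 ≈ 27.03 m/s → 27.0 m/s.

27.0 m/s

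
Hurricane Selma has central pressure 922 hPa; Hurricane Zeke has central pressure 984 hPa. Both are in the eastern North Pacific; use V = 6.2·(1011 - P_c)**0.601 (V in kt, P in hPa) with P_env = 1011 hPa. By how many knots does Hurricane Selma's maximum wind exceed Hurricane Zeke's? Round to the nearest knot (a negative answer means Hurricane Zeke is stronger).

47 kt

Hurricane Selma: ΔP = 89; V ≈ 6.2 × 89^0.601 ≈ 92.04 kt.
Hurricane Zeke: ΔP = 27; V ≈ 6.2 × 27^0.601 ≈ 44.94 kt.
Difference ≈ 92.04 − 44.94 = 47.10 → 47 kt.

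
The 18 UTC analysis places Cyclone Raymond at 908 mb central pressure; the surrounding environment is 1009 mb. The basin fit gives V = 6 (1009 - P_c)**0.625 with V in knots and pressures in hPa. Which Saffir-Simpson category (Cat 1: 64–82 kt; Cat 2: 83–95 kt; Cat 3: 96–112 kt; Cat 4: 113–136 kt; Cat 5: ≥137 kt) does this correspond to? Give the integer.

3

ΔP = 1009 − 908 = 101 mb.
V ≈ 6 × 101^0.625 = 6 × 17.89 ≈ 107 kt.
107 kt falls in the Category 3 band.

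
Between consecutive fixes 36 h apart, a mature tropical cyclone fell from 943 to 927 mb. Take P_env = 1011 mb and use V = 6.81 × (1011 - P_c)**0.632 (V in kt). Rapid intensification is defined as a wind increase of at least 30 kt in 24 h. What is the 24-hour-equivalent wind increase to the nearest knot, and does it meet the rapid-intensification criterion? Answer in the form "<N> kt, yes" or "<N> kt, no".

V₁: ΔP = 68, V ≈ 6.81 × 68^0.632 ≈ 98.02 kt.
V₂: ΔP = 84, V ≈ 6.81 × 84^0.632 ≈ 112.02 kt.
ΔV over 36 h = 14.00 kt → 24 h equivalent = 14.00 × 24/36 ≈ 9.33 kt.
9 kt < 30 kt ⇒ not rapid intensification.

9 kt, no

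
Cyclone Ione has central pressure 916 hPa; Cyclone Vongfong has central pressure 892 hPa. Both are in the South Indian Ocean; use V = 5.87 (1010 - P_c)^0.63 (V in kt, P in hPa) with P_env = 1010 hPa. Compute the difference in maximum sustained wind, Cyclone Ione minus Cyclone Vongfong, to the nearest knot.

Cyclone Ione: ΔP = 94; V ≈ 5.87 × 94^0.63 ≈ 102.73 kt.
Cyclone Vongfong: ΔP = 118; V ≈ 5.87 × 118^0.63 ≈ 118.56 kt.
Difference ≈ 102.73 − 118.56 = -15.83 → -16 kt.

-16 kt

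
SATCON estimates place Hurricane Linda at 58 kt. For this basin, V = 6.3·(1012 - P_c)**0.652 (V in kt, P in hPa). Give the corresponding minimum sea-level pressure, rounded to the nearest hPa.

ΔP = (V / 6.3)^(1/0.652) = (58/6.3)^1.534.
58/6.3 = 9.206; 9.206^1.534 ≈ 30.11 hPa.
P_c = 1012 − 30.11 = 981.89 ≈ 982 hPa.

982 hPa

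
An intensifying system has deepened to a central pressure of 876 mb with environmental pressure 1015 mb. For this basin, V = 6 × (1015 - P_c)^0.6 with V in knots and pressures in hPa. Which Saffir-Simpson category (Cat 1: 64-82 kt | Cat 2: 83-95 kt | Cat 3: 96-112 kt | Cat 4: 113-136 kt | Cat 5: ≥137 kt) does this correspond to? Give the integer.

4

ΔP = 1015 − 876 = 139 mb.
V ≈ 6 × 139^0.6 = 6 × 19.31 ≈ 116 kt.
116 kt falls in the Category 4 band.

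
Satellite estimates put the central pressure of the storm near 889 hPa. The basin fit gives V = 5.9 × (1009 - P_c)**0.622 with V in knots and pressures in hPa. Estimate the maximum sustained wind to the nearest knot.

ΔP = 1009 − 889 = 120 hPa.
120^0.622 ≈ 19.645.
V ≈ 5.9 × 19.645 ≈ 115.9 kt.

116 kt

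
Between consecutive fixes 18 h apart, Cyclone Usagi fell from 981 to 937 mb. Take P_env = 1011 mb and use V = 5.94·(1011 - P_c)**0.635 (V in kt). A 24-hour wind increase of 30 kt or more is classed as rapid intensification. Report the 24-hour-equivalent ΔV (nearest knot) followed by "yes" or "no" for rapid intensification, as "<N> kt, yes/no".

V₁: ΔP = 30, V ≈ 5.94 × 30^0.635 ≈ 51.49 kt.
V₂: ΔP = 74, V ≈ 5.94 × 74^0.635 ≈ 91.36 kt.
ΔV over 18 h = 39.87 kt → 24 h equivalent = 39.87 × 24/18 ≈ 53.16 kt.
53 kt ≥ 30 kt ⇒ rapid intensification.

53 kt, yes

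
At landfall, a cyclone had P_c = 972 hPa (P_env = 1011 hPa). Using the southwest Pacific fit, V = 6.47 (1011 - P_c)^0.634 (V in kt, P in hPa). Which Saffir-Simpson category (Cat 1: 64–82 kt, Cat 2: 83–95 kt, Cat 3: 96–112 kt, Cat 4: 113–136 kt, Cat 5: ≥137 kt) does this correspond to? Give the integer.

ΔP = 1011 − 972 = 39 hPa.
V ≈ 6.47 × 39^0.634 = 6.47 × 10.20 ≈ 66 kt.
66 kt falls in the Category 1 band.

1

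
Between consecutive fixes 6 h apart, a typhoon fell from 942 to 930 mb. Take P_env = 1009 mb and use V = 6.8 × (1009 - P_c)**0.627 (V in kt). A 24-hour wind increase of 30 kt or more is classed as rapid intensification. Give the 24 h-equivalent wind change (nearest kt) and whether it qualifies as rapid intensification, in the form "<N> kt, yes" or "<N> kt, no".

41 kt, yes

V₁: ΔP = 67, V ≈ 6.8 × 67^0.627 ≈ 94.94 kt.
V₂: ΔP = 79, V ≈ 6.8 × 79^0.627 ≈ 105.27 kt.
ΔV over 6 h = 10.33 kt → 24 h equivalent = 10.33 × 24/6 ≈ 41.32 kt.
41 kt ≥ 30 kt ⇒ rapid intensification.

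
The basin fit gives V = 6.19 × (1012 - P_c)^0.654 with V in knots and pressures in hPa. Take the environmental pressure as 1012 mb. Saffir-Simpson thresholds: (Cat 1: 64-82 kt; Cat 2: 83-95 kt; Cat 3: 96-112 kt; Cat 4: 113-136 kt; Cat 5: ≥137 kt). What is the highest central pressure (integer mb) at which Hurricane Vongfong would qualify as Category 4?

927 mb

Category 4 begins at V = 113 kt.
Required ΔP = (113/6.19)^(1/0.654) = 18.255^1.529 ≈ 84.86 mb.
P_c ≤ 1012 − 84.86 = 927.14, so the highest integer P_c is 927 mb.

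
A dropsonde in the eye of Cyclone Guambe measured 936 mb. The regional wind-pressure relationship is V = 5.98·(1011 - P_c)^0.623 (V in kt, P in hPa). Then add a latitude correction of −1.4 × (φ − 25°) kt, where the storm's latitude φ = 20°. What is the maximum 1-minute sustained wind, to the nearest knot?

95 kt

ΔP = 1011 − 936 = 75 mb.
75^0.623 ≈ 14.729.
V ≈ 5.98 × 14.729 ≈ 88.1 kt.
Latitude correction: −1.4 × (20 − 25) = 7 kt.
Corrected V ≈ 95.1 kt → 95 kt.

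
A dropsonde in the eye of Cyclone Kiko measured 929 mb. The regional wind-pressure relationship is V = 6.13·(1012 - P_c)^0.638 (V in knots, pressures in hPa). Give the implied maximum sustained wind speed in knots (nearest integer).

103 kt

ΔP = 1012 − 929 = 83 mb.
83^0.638 ≈ 16.764.
V ≈ 6.13 × 16.764 ≈ 102.8 kt.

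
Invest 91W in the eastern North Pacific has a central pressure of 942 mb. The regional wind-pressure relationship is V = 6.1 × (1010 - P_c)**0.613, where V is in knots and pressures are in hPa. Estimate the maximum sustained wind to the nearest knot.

ΔP = 1010 − 942 = 68 mb.
68^0.613 ≈ 13.284.
V ≈ 6.1 × 13.284 ≈ 81.0 kt.

81 kt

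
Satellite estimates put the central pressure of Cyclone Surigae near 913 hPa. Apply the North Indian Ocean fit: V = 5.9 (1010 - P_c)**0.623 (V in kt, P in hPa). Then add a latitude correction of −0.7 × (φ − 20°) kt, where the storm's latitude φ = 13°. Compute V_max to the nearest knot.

107 kt

ΔP = 1010 − 913 = 97 hPa.
97^0.623 ≈ 17.289.
V ≈ 5.9 × 17.289 ≈ 102.0 kt.
Latitude correction: −0.7 × (13 − 20) = 4.9 kt.
Corrected V ≈ 106.9 kt → 107 kt.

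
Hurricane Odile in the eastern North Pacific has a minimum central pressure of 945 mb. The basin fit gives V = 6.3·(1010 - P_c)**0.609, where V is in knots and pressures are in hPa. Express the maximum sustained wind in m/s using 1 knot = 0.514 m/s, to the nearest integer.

ΔP = 1010 − 945 = 65 mb.
V ≈ 6.3 × 65^0.609 = 6.3 × 12.708 ≈ 80.058 kt.
80.058 × 0.514 ≈ 41.15 m/s → 41 m/s.

41 m/s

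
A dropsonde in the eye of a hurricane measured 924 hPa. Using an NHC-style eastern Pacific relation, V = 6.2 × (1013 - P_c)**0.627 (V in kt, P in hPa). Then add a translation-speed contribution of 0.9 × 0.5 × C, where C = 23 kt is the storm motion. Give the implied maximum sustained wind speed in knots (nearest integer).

114 kt

ΔP = 1013 − 924 = 89 hPa.
89^0.627 ≈ 16.683.
V ≈ 6.2 × 16.683 ≈ 103.4 kt.
Translation term: 0.9 × 0.5 × 23 = 10.35 kt.
Corrected V ≈ 113.75 kt → 114 kt.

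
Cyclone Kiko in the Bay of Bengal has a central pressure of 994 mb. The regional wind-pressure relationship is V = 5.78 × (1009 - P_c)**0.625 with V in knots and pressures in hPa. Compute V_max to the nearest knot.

ΔP = 1009 − 994 = 15 mb.
15^0.625 ≈ 5.433.
V ≈ 5.78 × 5.433 ≈ 31.4 kt.

31 kt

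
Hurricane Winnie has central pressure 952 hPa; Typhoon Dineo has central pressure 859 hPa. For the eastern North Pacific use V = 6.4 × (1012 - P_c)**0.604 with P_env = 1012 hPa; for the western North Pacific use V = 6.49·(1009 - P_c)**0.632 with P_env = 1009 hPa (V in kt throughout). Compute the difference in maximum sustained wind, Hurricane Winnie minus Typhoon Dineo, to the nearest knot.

Hurricane Winnie: ΔP = 60; V ≈ 6.4 × 60^0.604 ≈ 75.89 kt.
Typhoon Dineo: ΔP = 150; V ≈ 6.49 × 150^0.632 ≈ 154.00 kt.
Difference ≈ 75.89 − 154.00 = -78.11 → -78 kt.

-78 kt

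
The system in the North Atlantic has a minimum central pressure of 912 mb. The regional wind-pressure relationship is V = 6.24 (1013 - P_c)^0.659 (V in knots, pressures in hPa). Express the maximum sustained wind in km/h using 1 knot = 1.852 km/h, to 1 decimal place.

ΔP = 1013 − 912 = 101 mb.
V ≈ 6.24 × 101^0.659 = 6.24 × 20.934 ≈ 130.627 kt.
130.627 × 1.852 ≈ 241.92 km/h → 241.9 km/h.

241.9 km/h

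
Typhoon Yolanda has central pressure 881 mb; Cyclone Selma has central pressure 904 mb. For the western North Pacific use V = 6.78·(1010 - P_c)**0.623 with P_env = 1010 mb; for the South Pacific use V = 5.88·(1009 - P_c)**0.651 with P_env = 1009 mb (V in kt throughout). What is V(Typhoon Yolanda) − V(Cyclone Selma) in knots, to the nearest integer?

18 kt

Typhoon Yolanda: ΔP = 129; V ≈ 6.78 × 129^0.623 ≈ 140.00 kt.
Cyclone Selma: ΔP = 105; V ≈ 5.88 × 105^0.651 ≈ 121.67 kt.
Difference ≈ 140.00 − 121.67 = 18.33 → 18 kt.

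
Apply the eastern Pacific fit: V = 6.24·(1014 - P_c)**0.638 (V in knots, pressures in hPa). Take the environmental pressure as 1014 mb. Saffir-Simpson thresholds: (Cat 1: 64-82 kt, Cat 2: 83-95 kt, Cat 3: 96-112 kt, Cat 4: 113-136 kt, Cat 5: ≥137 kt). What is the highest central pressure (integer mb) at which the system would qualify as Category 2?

956 mb

Category 2 begins at V = 83 kt.
Required ΔP = (83/6.24)^(1/0.638) = 13.301^1.567 ≈ 57.75 mb.
P_c ≤ 1014 − 57.75 = 956.25, so the highest integer P_c is 956 mb.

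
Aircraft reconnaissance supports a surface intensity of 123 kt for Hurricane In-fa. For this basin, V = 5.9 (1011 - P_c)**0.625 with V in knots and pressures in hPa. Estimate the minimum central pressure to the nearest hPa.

ΔP = (V / 5.9)^(1/0.625) = (123/5.9)^1.600.
123/5.9 = 20.847; 20.847^1.600 ≈ 128.97 hPa.
P_c = 1011 − 128.97 = 882.03 ≈ 882 hPa.

882 hPa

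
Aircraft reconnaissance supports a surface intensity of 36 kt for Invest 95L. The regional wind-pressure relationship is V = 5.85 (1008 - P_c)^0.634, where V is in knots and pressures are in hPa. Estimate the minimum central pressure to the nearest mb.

ΔP = (V / 5.85)^(1/0.634) = (36/5.85)^1.577.
36/5.85 = 6.154; 6.154^1.577 ≈ 17.57 mb.
P_c = 1008 − 17.57 = 990.43 ≈ 990 mb.

990 mb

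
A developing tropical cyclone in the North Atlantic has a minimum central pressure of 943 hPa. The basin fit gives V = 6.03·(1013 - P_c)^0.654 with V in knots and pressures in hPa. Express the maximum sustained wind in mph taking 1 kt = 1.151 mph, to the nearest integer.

ΔP = 1013 − 943 = 70 hPa.
V ≈ 6.03 × 70^0.654 = 6.03 × 16.095 ≈ 97.054 kt.
97.054 × 1.151 ≈ 111.71 mph → 112 mph.

112 mph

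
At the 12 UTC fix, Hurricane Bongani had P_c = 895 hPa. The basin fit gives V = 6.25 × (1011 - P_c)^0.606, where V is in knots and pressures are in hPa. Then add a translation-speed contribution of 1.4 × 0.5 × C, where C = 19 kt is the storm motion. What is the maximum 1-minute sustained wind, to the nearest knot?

125 kt

ΔP = 1011 − 895 = 116 hPa.
116^0.606 ≈ 17.826.
V ≈ 6.25 × 17.826 ≈ 111.4 kt.
Translation term: 1.4 × 0.5 × 19 = 13.3 kt.
Corrected V ≈ 124.7 kt → 125 kt.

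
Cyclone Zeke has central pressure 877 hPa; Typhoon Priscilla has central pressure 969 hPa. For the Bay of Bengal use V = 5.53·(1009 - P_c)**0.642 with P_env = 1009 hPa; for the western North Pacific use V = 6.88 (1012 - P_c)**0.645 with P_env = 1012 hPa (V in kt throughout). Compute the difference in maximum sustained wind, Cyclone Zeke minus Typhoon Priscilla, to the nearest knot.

49 kt

Cyclone Zeke: ΔP = 132; V ≈ 5.53 × 132^0.642 ≈ 127.10 kt.
Typhoon Priscilla: ΔP = 43; V ≈ 6.88 × 43^0.645 ≈ 77.84 kt.
Difference ≈ 127.10 − 77.84 = 49.26 → 49 kt.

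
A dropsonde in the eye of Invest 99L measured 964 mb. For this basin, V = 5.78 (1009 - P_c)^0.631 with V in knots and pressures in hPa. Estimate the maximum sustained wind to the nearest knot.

64 kt

ΔP = 1009 − 964 = 45 mb.
45^0.631 ≈ 11.045.
V ≈ 5.78 × 11.045 ≈ 63.8 kt.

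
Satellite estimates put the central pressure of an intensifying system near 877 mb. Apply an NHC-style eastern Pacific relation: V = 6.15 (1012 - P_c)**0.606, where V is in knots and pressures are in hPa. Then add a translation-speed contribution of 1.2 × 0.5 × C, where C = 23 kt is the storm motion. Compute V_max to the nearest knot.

ΔP = 1012 − 877 = 135 mb.
135^0.606 ≈ 19.543.
V ≈ 6.15 × 19.543 ≈ 120.2 kt.
Translation term: 1.2 × 0.5 × 23 = 13.8 kt.
Corrected V ≈ 134 kt → 134 kt.

134 kt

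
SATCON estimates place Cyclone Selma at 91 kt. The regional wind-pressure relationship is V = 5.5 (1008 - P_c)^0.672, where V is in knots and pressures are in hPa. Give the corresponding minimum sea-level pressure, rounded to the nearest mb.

943 mb

ΔP = (V / 5.5)^(1/0.672) = (91/5.5)^1.488.
91/5.5 = 16.545; 16.545^1.488 ≈ 65.09 mb.
P_c = 1008 − 65.09 = 942.91 ≈ 943 mb.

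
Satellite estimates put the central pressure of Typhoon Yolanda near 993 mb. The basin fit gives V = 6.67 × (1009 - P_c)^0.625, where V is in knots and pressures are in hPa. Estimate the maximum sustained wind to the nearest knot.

38 kt

ΔP = 1009 − 993 = 16 mb.
16^0.625 ≈ 5.657.
V ≈ 6.67 × 5.657 ≈ 37.7 kt.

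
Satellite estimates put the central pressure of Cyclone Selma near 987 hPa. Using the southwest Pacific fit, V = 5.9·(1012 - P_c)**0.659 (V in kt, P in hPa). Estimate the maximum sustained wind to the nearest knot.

ΔP = 1012 − 987 = 25 hPa.
25^0.659 ≈ 8.341.
V ≈ 5.9 × 8.341 ≈ 49.2 kt.

49 kt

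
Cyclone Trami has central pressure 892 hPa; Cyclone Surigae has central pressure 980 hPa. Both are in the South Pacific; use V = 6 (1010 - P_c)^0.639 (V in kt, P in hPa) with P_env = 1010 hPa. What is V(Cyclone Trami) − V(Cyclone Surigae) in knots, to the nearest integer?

Cyclone Trami: ΔP = 118; V ≈ 6 × 118^0.639 ≈ 126.50 kt.
Cyclone Surigae: ΔP = 30; V ≈ 6 × 30^0.639 ≈ 52.73 kt.
Difference ≈ 126.50 − 52.73 = 73.77 → 74 kt.

74 kt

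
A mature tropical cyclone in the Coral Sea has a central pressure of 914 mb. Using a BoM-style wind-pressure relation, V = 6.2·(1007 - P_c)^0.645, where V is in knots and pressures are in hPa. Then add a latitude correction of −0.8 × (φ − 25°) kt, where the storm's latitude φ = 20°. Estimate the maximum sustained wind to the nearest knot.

ΔP = 1007 − 914 = 93 mb.
93^0.645 ≈ 18.607.
V ≈ 6.2 × 18.607 ≈ 115.4 kt.
Latitude correction: −0.8 × (20 − 25) = 4 kt.
Corrected V ≈ 119.4 kt → 119 kt.

119 kt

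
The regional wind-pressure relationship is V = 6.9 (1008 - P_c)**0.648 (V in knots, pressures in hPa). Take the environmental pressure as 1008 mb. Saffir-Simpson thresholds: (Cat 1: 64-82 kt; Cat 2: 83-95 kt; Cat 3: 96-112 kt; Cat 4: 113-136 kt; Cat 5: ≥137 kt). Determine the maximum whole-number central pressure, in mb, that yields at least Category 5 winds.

907 mb

Category 5 begins at V = 137 kt.
Required ΔP = (137/6.9)^(1/0.648) = 19.855^1.543 ≈ 100.67 mb.
P_c ≤ 1008 − 100.67 = 907.33, so the highest integer P_c is 907 mb.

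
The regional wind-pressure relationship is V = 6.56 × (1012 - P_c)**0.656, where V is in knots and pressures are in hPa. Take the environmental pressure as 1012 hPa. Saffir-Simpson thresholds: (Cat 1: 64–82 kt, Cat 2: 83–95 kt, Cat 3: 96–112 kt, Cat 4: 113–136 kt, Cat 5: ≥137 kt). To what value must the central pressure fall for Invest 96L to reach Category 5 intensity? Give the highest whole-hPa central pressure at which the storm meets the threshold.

Category 5 begins at V = 137 kt.
Required ΔP = (137/6.56)^(1/0.656) = 20.884^1.524 ≈ 102.78 hPa.
P_c ≤ 1012 − 102.78 = 909.22, so the highest integer P_c is 909 hPa.

909 hPa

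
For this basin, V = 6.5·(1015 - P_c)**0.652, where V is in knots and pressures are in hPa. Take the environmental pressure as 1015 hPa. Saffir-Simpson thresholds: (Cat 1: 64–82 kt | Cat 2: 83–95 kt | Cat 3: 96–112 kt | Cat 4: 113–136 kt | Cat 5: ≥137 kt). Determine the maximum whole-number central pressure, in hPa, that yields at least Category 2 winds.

965 hPa

Category 2 begins at V = 83 kt.
Required ΔP = (83/6.5)^(1/0.652) = 12.769^1.534 ≈ 49.72 hPa.
P_c ≤ 1015 − 49.72 = 965.28, so the highest integer P_c is 965 hPa.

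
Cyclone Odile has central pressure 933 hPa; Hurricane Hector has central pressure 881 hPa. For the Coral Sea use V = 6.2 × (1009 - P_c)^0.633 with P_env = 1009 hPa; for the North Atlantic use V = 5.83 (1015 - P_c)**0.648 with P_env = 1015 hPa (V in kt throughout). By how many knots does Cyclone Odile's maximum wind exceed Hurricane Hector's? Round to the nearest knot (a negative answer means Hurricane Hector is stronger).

Cyclone Odile: ΔP = 76; V ≈ 6.2 × 76^0.633 ≈ 96.15 kt.
Hurricane Hector: ΔP = 134; V ≈ 5.83 × 134^0.648 ≈ 139.33 kt.
Difference ≈ 96.15 − 139.33 = -43.18 → -43 kt.

-43 kt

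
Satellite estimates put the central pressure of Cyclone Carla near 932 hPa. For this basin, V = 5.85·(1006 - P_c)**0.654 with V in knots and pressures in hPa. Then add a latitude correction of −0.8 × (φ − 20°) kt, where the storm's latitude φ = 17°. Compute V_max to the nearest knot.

100 kt

ΔP = 1006 − 932 = 74 hPa.
74^0.654 ≈ 16.691.
V ≈ 5.85 × 16.691 ≈ 97.6 kt.
Latitude correction: −0.8 × (17 − 20) = 2.4 kt.
Corrected V ≈ 100 kt → 100 kt.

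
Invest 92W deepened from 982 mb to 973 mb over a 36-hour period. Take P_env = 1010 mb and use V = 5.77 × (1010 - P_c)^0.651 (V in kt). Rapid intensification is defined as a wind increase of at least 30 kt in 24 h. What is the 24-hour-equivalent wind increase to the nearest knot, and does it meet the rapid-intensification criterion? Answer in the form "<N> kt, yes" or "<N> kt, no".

V₁: ΔP = 28, V ≈ 5.77 × 28^0.651 ≈ 50.50 kt.
V₂: ΔP = 37, V ≈ 5.77 × 37^0.651 ≈ 60.54 kt.
ΔV over 36 h = 10.04 kt → 24 h equivalent = 10.04 × 24/36 ≈ 6.69 kt.
7 kt < 30 kt ⇒ not rapid intensification.

7 kt, no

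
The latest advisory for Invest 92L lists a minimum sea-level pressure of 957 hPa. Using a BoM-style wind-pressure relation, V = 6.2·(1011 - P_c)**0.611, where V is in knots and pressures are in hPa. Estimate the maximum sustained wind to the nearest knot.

ΔP = 1011 − 957 = 54 hPa.
54^0.611 ≈ 11.442.
V ≈ 6.2 × 11.442 ≈ 70.9 kt.

71 kt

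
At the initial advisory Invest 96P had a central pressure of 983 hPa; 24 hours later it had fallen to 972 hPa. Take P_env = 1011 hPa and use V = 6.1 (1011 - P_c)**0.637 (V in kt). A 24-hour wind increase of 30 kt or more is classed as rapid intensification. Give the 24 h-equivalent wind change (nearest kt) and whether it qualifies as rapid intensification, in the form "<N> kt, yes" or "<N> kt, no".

12 kt, no

V₁: ΔP = 28, V ≈ 6.1 × 28^0.637 ≈ 50.95 kt.
V₂: ΔP = 39, V ≈ 6.1 × 39^0.637 ≈ 62.93 kt.
ΔV over 24 h = 11.98 kt → 24 h equivalent = 11.98 × 24/24 ≈ 11.98 kt.
12 kt < 30 kt ⇒ not rapid intensification.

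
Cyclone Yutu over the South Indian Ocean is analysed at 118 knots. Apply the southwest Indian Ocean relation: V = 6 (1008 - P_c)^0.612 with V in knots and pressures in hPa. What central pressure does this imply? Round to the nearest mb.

878 mb

ΔP = (V / 6)^(1/0.612) = (118/6)^1.634.
118/6 = 19.667; 19.667^1.634 ≈ 130.00 mb.
P_c = 1008 − 130.00 = 878.00 ≈ 878 mb.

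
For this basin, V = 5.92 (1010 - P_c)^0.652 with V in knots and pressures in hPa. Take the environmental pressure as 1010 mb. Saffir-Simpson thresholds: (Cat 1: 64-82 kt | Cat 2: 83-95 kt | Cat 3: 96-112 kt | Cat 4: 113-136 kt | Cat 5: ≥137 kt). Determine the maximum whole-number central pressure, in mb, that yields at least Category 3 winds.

Category 3 begins at V = 96 kt.
Required ΔP = (96/5.92)^(1/0.652) = 16.216^1.534 ≈ 71.74 mb.
P_c ≤ 1010 − 71.74 = 938.26, so the highest integer P_c is 938 mb.

938 mb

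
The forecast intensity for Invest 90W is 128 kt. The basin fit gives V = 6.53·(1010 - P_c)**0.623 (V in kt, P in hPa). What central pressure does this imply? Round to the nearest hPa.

891 hPa

ΔP = (V / 6.53)^(1/0.623) = (128/6.53)^1.605.
128/6.53 = 19.602; 19.602^1.605 ≈ 118.66 hPa.
P_c = 1010 − 118.66 = 891.34 ≈ 891 hPa.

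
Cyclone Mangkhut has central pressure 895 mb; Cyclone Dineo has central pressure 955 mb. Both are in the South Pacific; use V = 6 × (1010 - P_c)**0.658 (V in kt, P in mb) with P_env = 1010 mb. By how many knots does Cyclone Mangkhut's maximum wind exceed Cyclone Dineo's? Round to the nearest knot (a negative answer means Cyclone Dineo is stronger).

52 kt

Cyclone Mangkhut: ΔP = 115; V ≈ 6 × 115^0.658 ≈ 136.17 kt.
Cyclone Dineo: ΔP = 55; V ≈ 6 × 55^0.658 ≈ 83.81 kt.
Difference ≈ 136.17 − 83.81 = 52.36 → 52 kt.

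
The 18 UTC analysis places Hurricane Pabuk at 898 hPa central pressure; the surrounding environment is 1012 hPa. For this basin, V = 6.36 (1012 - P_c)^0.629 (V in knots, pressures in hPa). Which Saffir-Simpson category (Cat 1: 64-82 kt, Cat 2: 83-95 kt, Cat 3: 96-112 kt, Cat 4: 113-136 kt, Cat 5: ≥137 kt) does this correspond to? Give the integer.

4

ΔP = 1012 − 898 = 114 hPa.
V ≈ 6.36 × 114^0.629 = 6.36 × 19.67 ≈ 125 kt.
125 kt falls in the Category 4 band.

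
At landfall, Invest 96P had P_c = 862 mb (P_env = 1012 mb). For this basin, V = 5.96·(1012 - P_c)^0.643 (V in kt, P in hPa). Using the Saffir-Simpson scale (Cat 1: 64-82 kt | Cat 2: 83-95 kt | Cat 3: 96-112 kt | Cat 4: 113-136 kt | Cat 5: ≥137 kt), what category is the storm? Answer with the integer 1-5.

5

ΔP = 1012 − 862 = 150 mb.
V ≈ 5.96 × 150^0.643 = 5.96 × 25.07 ≈ 149 kt.
149 kt falls in the Category 5 band.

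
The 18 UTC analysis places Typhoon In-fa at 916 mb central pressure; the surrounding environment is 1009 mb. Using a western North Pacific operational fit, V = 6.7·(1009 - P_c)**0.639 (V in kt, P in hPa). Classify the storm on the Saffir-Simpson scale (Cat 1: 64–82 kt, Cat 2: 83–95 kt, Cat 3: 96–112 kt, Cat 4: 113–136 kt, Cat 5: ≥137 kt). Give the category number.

4

ΔP = 1009 − 916 = 93 mb.
V ≈ 6.7 × 93^0.639 = 6.7 × 18.11 ≈ 121 kt.
121 kt falls in the Category 4 band.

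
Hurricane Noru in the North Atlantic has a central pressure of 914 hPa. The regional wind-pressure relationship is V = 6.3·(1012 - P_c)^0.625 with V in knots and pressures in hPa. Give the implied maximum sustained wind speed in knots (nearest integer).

ΔP = 1012 − 914 = 98 hPa.
98^0.625 ≈ 17.560.
V ≈ 6.3 × 17.560 ≈ 110.6 kt.

111 kt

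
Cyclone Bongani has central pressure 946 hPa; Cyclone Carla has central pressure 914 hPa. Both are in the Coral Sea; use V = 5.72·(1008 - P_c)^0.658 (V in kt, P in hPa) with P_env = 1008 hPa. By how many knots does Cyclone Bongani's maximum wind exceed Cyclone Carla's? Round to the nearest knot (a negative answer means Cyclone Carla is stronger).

Cyclone Bongani: ΔP = 62; V ≈ 5.72 × 62^0.658 ≈ 86.45 kt.
Cyclone Carla: ΔP = 94; V ≈ 5.72 × 94^0.658 ≈ 113.69 kt.
Difference ≈ 86.45 − 113.69 = -27.24 → -27 kt.

-27 kt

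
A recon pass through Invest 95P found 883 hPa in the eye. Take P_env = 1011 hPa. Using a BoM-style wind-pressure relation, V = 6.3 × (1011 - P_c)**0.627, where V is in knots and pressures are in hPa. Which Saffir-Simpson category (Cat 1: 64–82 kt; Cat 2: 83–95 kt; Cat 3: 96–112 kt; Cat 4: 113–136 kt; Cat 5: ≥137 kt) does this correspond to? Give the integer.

ΔP = 1011 − 883 = 128 hPa.
V ≈ 6.3 × 128^0.627 = 6.3 × 20.95 ≈ 132 kt.
132 kt falls in the Category 4 band.

4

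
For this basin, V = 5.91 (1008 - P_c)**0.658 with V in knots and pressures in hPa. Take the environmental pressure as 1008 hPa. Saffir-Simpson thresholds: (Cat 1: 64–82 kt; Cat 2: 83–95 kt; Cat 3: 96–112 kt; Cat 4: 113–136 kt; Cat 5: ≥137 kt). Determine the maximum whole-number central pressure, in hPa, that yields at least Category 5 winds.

889 hPa

Category 5 begins at V = 137 kt.
Required ΔP = (137/5.91)^(1/0.658) = 23.181^1.520 ≈ 118.76 hPa.
P_c ≤ 1008 − 118.76 = 889.24, so the highest integer P_c is 889 hPa.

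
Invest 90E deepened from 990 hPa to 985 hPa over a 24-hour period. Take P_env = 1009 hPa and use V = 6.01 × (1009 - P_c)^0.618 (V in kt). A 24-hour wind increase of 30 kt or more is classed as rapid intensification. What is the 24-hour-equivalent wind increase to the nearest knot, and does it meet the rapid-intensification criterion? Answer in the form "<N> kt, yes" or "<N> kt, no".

V₁: ΔP = 19, V ≈ 6.01 × 19^0.618 ≈ 37.08 kt.
V₂: ΔP = 24, V ≈ 6.01 × 24^0.618 ≈ 42.84 kt.
ΔV over 24 h = 5.76 kt → 24 h equivalent = 5.76 × 24/24 ≈ 5.76 kt.
6 kt < 30 kt ⇒ not rapid intensification.

6 kt, no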